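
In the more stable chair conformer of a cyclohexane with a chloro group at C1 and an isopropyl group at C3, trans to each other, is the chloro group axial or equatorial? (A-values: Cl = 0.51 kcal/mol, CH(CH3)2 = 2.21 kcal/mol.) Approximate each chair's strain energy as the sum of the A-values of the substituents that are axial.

axial

C1 and C3 have the same parity, so for the trans isomer the two substituents are one axial and one equatorial in each chair.
Chair I (chloro axial, isopropyl equatorial): E = 0.51 kcal/mol.
Chair II (chloro equatorial, isopropyl axial): E = 2.21 kcal/mol.
Chair I is the more stable (lower-energy) conformer, and in that chair the chloro group is axial.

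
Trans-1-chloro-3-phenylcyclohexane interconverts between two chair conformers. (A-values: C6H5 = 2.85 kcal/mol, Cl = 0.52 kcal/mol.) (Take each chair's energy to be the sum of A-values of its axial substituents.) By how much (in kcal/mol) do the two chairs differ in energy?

C1 and C3 have the same parity, so for the trans isomer the two substituents are one axial and one equatorial in each chair.
Chair I (phenyl axial, chloro equatorial): E = 2.85 kcal/mol.
Chair II (phenyl equatorial, chloro axial): E = 0.52 kcal/mol.
ΔE = 2.85 − 0.52 = 2.33 kcal/mol; chair II is more stable.

2.33 kcal/mol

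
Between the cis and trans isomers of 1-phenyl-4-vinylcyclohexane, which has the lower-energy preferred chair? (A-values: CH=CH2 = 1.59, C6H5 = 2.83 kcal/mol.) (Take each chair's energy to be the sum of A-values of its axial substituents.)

At 1,4 positions (parity opposite): cis → (a,e or e,a); trans → (e,e or a,a).
Best chair for cis: E = 1.59 kcal/mol; best chair for trans: E = 0.00 kcal/mol.
The trans isomer is lower by 1.59 kcal/mol.

trans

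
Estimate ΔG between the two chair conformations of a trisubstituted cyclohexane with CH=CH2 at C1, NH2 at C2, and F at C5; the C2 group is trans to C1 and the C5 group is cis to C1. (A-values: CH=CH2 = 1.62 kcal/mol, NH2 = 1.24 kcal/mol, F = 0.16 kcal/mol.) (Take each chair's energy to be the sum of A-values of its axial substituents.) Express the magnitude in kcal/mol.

Chair I (vinyl axial, amino axial, fluoro axial): E = 3.02 kcal/mol.
Chair II (vinyl equatorial, amino equatorial, fluoro equatorial): E = 0.00 kcal/mol.
ΔE = 3.02 − 0.00 = 3.02 kcal/mol; chair II is more stable.

3.02 kcal/mol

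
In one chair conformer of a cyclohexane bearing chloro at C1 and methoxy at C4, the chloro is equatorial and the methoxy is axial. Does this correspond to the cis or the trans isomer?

C1 and C4 have opposite parity, so their axial bonds point in opposite directions.
With opposite-parity carbons, two substituents on the same face are one axial and one equatorial; opposite faces give both axial or both equatorial.
Here the groups are equatorial/axial → same face → cis.

cis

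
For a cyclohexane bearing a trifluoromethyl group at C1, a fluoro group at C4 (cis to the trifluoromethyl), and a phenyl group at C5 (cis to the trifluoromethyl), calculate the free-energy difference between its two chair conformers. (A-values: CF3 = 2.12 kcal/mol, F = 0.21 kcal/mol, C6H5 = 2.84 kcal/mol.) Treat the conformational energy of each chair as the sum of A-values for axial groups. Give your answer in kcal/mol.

Chair I (trifluoromethyl axial, fluoro equatorial, phenyl axial): E = 4.96 kcal/mol.
Chair II (trifluoromethyl equatorial, fluoro axial, phenyl equatorial): E = 0.21 kcal/mol.
ΔE = 4.96 − 0.21 = 4.75 kcal/mol; chair II is more stable.

4.75 kcal/mol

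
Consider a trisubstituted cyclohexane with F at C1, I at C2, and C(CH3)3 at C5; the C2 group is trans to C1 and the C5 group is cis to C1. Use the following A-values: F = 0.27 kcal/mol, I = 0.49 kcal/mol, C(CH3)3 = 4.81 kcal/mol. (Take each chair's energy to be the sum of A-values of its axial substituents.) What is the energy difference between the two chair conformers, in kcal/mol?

5.57 kcal/mol

Chair I (fluoro axial, iodo axial, tert-butyl axial): E = 5.57 kcal/mol.
Chair II (fluoro equatorial, iodo equatorial, tert-butyl equatorial): E = 0.00 kcal/mol.
ΔE = 5.57 − 0.00 = 5.57 kcal/mol; chair II is more stable.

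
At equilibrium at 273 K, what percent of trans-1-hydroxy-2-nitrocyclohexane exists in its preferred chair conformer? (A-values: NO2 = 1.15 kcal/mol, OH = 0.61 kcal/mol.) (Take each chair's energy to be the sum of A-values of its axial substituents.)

96.2%

C1 and C2 have opposite parity, so for the trans isomer the two substituents are e,e in one chair and a,a in the other.
Chair I (nitro axial, hydroxyl axial): E = 1.76 kcal/mol; chair II (nitro equatorial, hydroxyl equatorial): E = 0.00 kcal/mol.
ΔG = 1.76 kcal/mol between the two chairs.
K = exp(ΔG/RT) with R = 1.987×10⁻³ kcal mol⁻¹ K⁻¹ and T = 273 K gives K ≈ 25.6.
Fraction in the lower-energy chair = K/(K+1) = 96.2%.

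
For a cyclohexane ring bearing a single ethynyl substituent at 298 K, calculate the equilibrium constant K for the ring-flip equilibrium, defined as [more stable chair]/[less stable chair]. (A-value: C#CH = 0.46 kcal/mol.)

K ≈ 2.17

One chair has the ethynyl group axial (E = 0.46 kcal/mol) and the other has it equatorial (E = 0).
ΔG = 0.46 kcal/mol between the two chairs.
K = exp(ΔG/RT) with R = 1.987×10⁻³ kcal mol⁻¹ K⁻¹ and T = 298 K gives K ≈ 2.17.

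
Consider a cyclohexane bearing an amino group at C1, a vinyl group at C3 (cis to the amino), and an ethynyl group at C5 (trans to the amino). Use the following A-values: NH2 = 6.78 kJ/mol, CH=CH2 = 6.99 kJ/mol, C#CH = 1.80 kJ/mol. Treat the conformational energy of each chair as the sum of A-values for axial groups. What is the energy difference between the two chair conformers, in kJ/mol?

Chair I (amino axial, vinyl axial, ethynyl equatorial): E = 13.77 kJ/mol.
Chair II (amino equatorial, vinyl equatorial, ethynyl axial): E = 1.80 kJ/mol.
ΔE = 13.77 − 1.80 = 11.97 kJ/mol; chair II is more stable.

11.97 kJ/mol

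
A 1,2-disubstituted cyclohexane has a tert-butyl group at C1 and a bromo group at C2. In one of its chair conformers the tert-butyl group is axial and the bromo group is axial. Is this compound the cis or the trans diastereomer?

trans

C1 and C2 have opposite parity, so their axial bonds point in opposite directions.
With opposite-parity carbons, two substituents on the same face are one axial and one equatorial; opposite faces give both axial or both equatorial.
Here the groups are axial/axial → opposite face → trans.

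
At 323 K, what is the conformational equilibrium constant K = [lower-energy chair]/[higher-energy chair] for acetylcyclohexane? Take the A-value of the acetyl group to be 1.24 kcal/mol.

K ≈ 6.90

One chair has the acetyl group axial (E = 1.24 kcal/mol) and the other has it equatorial (E = 0).
ΔG = 1.24 kcal/mol between the two chairs.
K = exp(ΔG/RT) with R = 1.987×10⁻³ kcal mol⁻¹ K⁻¹ and T = 323 K gives K ≈ 6.9.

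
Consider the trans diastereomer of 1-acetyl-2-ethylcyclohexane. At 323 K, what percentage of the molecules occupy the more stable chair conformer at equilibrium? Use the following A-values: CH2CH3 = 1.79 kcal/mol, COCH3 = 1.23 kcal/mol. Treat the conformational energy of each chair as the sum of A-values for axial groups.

C1 and C2 have opposite parity, so for the trans isomer the two substituents are e,e in one chair and a,a in the other.
Chair I (ethyl axial, acetyl axial): E = 3.02 kcal/mol; chair II (ethyl equatorial, acetyl equatorial): E = 0.00 kcal/mol.
ΔG = 3.02 kcal/mol between the two chairs.
K = exp(ΔG/RT) with R = 1.987×10⁻³ kcal mol⁻¹ K⁻¹ and T = 323 K gives K ≈ 111.
Fraction in the lower-energy chair = K/(K+1) = 99.1%.

99.1%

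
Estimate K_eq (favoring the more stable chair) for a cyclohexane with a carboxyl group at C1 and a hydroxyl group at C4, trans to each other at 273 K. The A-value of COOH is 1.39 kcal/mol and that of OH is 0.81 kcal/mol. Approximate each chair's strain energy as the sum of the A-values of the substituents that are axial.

K ≈ 57.7

C1 and C4 have opposite parity, so for the trans isomer the two substituents are e,e in one chair and a,a in the other.
Chair I (carboxyl axial, hydroxyl axial): E = 2.20 kcal/mol; chair II (carboxyl equatorial, hydroxyl equatorial): E = 0.00 kcal/mol.
ΔG = 2.20 kcal/mol between the two chairs.
K = exp(ΔG/RT) with R = 1.987×10⁻³ kcal mol⁻¹ K⁻¹ and T = 273 K gives K ≈ 57.7.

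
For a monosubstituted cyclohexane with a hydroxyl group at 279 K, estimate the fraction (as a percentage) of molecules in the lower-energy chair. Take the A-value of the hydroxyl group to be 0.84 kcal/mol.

82.0%

One chair has the hydroxyl group axial (E = 0.84 kcal/mol) and the other has it equatorial (E = 0).
ΔG = 0.84 kcal/mol between the two chairs.
K = exp(ΔG/RT) with R = 1.987×10⁻³ kcal mol⁻¹ K⁻¹ and T = 279 K gives K ≈ 4.55.
Fraction in the lower-energy chair = K/(K+1) = 82.0%.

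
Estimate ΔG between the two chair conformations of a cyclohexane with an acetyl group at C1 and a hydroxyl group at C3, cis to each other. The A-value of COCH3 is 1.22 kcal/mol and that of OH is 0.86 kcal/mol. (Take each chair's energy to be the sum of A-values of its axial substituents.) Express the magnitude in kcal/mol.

C1 and C3 have the same parity, so for the cis isomer the two substituents are e,e in one chair and a,a in the other.
Chair I (acetyl axial, hydroxyl axial): E = 2.08 kcal/mol.
Chair II (acetyl equatorial, hydroxyl equatorial): E = 0.00 kcal/mol.
ΔE = 2.08 − 0.00 = 2.08 kcal/mol; chair II is more stable.

2.08 kcal/mol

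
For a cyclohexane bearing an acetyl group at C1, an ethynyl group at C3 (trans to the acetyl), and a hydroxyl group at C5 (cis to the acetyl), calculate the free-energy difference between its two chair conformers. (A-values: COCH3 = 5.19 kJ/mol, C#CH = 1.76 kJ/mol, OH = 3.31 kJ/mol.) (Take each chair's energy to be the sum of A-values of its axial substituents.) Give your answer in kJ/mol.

6.74 kJ/mol

Chair I (acetyl axial, ethynyl equatorial, hydroxyl axial): E = 8.50 kJ/mol.
Chair II (acetyl equatorial, ethynyl axial, hydroxyl equatorial): E = 1.76 kJ/mol.
ΔE = 8.50 − 1.76 = 6.74 kJ/mol; chair II is more stable.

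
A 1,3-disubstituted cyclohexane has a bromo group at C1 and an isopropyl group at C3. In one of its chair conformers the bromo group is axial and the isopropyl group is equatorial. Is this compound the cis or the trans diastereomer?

C1 and C3 have the same parity, so their axial bonds point in the same direction.
With same-parity carbons, two substituents on the same face are both axial or both equatorial; opposite faces give one of each.
Here the groups are axial/equatorial → opposite face → trans.

trans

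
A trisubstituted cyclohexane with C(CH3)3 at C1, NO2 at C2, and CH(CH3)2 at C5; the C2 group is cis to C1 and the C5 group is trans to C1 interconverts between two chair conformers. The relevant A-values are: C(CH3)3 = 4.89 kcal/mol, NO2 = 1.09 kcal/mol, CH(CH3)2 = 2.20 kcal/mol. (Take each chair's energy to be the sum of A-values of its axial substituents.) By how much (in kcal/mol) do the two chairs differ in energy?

Chair I (tert-butyl axial, nitro equatorial, isopropyl equatorial): E = 4.89 kcal/mol.
Chair II (tert-butyl equatorial, nitro axial, isopropyl axial): E = 3.29 kcal/mol.
ΔE = 4.89 − 3.29 = 1.60 kcal/mol; chair II is more stable.

1.60 kcal/mol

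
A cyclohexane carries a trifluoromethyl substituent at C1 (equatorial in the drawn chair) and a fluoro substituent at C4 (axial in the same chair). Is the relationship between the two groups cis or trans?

C1 and C4 have opposite parity, so their axial bonds point in opposite directions.
With opposite-parity carbons, two substituents on the same face are one axial and one equatorial; opposite faces give both axial or both equatorial.
Here the groups are equatorial/axial → same face → cis.

cis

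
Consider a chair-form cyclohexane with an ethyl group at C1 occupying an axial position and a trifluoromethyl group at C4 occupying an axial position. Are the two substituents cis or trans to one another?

trans

C1 and C4 have opposite parity, so their axial bonds point in opposite directions.
With opposite-parity carbons, two substituents on the same face are one axial and one equatorial; opposite faces give both axial or both equatorial.
Here the groups are axial/axial → opposite face → trans.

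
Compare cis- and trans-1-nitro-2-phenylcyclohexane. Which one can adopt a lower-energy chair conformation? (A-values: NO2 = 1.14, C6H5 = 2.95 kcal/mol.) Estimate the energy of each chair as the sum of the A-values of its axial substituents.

trans

At 1,2 positions (parity opposite): cis → (a,e or e,a); trans → (e,e or a,a).
Best chair for cis: E = 1.14 kcal/mol; best chair for trans: E = 0.00 kcal/mol.
The trans isomer is lower by 1.14 kcal/mol.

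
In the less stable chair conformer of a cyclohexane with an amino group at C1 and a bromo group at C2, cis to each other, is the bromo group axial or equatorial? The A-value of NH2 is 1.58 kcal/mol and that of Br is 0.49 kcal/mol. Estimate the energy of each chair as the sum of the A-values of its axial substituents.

C1 and C2 have opposite parity, so for the cis isomer the two substituents are one axial and one equatorial in each chair.
Chair I (amino axial, bromo equatorial): E = 1.58 kcal/mol.
Chair II (amino equatorial, bromo axial): E = 0.49 kcal/mol.
Chair I is the less stable (higher-energy) conformer, and in that chair the bromo group is equatorial.

equatorial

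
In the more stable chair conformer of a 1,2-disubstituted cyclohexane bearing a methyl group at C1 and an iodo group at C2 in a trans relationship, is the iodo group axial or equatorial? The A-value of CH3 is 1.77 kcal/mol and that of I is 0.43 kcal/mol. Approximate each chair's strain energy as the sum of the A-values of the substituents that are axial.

C1 and C2 have opposite parity, so for the trans isomer the two substituents are e,e in one chair and a,a in the other.
Chair I (methyl axial, iodo axial): E = 2.20 kcal/mol.
Chair II (methyl equatorial, iodo equatorial): E = 0.00 kcal/mol.
Chair II is the more stable (lower-energy) conformer, and in that chair the iodo group is equatorial.

equatorial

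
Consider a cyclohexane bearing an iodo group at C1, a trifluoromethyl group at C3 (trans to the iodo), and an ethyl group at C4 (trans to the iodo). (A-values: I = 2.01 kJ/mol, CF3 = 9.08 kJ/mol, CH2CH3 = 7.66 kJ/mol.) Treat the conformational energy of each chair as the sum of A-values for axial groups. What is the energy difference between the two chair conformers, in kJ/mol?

Chair I (iodo axial, trifluoromethyl equatorial, ethyl axial): E = 9.67 kJ/mol.
Chair II (iodo equatorial, trifluoromethyl axial, ethyl equatorial): E = 9.08 kJ/mol.
ΔE = 9.67 − 9.08 = 0.59 kJ/mol; chair II is more stable.

0.59 kJ/mol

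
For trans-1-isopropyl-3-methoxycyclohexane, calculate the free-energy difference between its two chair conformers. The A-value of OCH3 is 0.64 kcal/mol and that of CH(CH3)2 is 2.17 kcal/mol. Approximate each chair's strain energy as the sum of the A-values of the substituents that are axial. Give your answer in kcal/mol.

C1 and C3 have the same parity, so for the trans isomer the two substituents are one axial and one equatorial in each chair.
Chair I (methoxy axial, isopropyl equatorial): E = 0.64 kcal/mol.
Chair II (methoxy equatorial, isopropyl axial): E = 2.17 kcal/mol.
ΔE = 2.17 − 0.64 = 1.53 kcal/mol; chair I is more stable.

1.53 kcal/mol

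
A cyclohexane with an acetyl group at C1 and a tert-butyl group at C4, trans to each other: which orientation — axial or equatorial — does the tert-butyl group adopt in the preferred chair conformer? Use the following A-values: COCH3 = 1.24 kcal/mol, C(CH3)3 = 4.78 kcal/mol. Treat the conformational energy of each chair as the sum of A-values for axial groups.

equatorial

C1 and C4 have opposite parity, so for the trans isomer the two substituents are e,e in one chair and a,a in the other.
Chair I (acetyl axial, tert-butyl axial): E = 6.02 kcal/mol.
Chair II (acetyl equatorial, tert-butyl equatorial): E = 0.00 kcal/mol.
Chair II is the more stable (lower-energy) conformer, and in that chair the tert-butyl group is equatorial.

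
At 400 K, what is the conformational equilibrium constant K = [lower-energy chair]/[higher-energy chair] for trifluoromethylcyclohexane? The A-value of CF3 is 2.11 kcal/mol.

One chair has the trifluoromethyl group axial (E = 2.11 kcal/mol) and the other has it equatorial (E = 0).
ΔG = 2.11 kcal/mol between the two chairs.
K = exp(ΔG/RT) with R = 1.987×10⁻³ kcal mol⁻¹ K⁻¹ and T = 400 K gives K ≈ 14.2.

K ≈ 14.2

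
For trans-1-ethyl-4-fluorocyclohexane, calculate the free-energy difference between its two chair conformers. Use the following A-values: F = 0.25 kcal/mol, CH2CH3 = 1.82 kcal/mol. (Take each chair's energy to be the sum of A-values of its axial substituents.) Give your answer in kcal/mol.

C1 and C4 have opposite parity, so for the trans isomer the two substituents are e,e in one chair and a,a in the other.
Chair I (fluoro axial, ethyl axial): E = 2.07 kcal/mol.
Chair II (fluoro equatorial, ethyl equatorial): E = 0.00 kcal/mol.
ΔE = 2.07 − 0.00 = 2.07 kcal/mol; chair II is more stable.

2.07 kcal/mol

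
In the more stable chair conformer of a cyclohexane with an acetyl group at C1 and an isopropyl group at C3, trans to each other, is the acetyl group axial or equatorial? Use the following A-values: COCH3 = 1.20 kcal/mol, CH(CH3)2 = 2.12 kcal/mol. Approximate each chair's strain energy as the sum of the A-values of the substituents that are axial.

axial

C1 and C3 have the same parity, so for the trans isomer the two substituents are one axial and one equatorial in each chair.
Chair I (acetyl axial, isopropyl equatorial): E = 1.20 kcal/mol.
Chair II (acetyl equatorial, isopropyl axial): E = 2.12 kcal/mol.
Chair I is the more stable (lower-energy) conformer, and in that chair the acetyl group is axial.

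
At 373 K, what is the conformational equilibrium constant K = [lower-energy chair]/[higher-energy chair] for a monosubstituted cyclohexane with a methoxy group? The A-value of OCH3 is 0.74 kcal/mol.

K ≈ 2.71

One chair has the methoxy group axial (E = 0.74 kcal/mol) and the other has it equatorial (E = 0).
ΔG = 0.74 kcal/mol between the two chairs.
K = exp(ΔG/RT) with R = 1.987×10⁻³ kcal mol⁻¹ K⁻¹ and T = 373 K gives K ≈ 2.71.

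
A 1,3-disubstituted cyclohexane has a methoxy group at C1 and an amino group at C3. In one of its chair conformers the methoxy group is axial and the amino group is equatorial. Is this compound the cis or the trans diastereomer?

trans

C1 and C3 have the same parity, so their axial bonds point in the same direction.
With same-parity carbons, two substituents on the same face are both axial or both equatorial; opposite faces give one of each.
Here the groups are axial/equatorial → opposite face → trans.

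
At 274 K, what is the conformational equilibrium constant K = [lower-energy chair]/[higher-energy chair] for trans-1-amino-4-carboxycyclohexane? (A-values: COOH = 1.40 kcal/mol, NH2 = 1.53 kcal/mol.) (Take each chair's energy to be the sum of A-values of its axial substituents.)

C1 and C4 have opposite parity, so for the trans isomer the two substituents are e,e in one chair and a,a in the other.
Chair I (carboxyl axial, amino axial): E = 2.93 kcal/mol; chair II (carboxyl equatorial, amino equatorial): E = 0.00 kcal/mol.
ΔG = 2.93 kcal/mol between the two chairs.
K = exp(ΔG/RT) with R = 1.987×10⁻³ kcal mol⁻¹ K⁻¹ and T = 274 K gives K ≈ 217.

K ≈ 217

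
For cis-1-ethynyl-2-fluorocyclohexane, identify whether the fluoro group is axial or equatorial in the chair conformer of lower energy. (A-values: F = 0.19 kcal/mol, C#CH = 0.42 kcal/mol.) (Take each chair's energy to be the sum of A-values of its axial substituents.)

axial

C1 and C2 have opposite parity, so for the cis isomer the two substituents are one axial and one equatorial in each chair.
Chair I (fluoro axial, ethynyl equatorial): E = 0.19 kcal/mol.
Chair II (fluoro equatorial, ethynyl axial): E = 0.42 kcal/mol.
Chair I is the more stable (lower-energy) conformer, and in that chair the fluoro group is axial.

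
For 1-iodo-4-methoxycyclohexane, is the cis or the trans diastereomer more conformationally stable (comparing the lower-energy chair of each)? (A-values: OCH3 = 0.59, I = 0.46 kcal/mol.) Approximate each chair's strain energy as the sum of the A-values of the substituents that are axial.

At 1,4 positions (parity opposite): cis → (a,e or e,a); trans → (e,e or a,a).
Best chair for cis: E = 0.46 kcal/mol; best chair for trans: E = 0.00 kcal/mol.
The trans isomer is lower by 0.46 kcal/mol.

trans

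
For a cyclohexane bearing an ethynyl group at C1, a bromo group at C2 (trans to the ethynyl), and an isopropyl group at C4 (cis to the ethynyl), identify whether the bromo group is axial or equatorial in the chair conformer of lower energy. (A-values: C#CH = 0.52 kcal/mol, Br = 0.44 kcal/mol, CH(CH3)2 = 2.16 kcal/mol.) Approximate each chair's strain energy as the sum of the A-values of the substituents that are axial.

axial

Chair I (ethynyl axial, bromo axial, isopropyl equatorial): E = 0.96 kcal/mol.
Chair II (ethynyl equatorial, bromo equatorial, isopropyl axial): E = 2.16 kcal/mol.
Chair I is the more stable (lower-energy) conformer, and in that chair the bromo group is axial.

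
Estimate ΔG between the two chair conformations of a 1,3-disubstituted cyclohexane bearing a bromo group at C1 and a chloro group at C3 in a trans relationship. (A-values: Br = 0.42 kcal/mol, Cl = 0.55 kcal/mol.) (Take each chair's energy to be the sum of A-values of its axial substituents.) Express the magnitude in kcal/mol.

C1 and C3 have the same parity, so for the trans isomer the two substituents are one axial and one equatorial in each chair.
Chair I (bromo axial, chloro equatorial): E = 0.42 kcal/mol.
Chair II (bromo equatorial, chloro axial): E = 0.55 kcal/mol.
ΔE = 0.55 − 0.42 = 0.13 kcal/mol; chair I is more stable.

0.13 kcal/mol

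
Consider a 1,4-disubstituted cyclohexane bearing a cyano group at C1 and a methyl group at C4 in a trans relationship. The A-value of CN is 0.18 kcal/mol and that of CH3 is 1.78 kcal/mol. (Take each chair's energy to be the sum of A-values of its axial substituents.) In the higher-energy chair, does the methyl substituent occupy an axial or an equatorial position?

axial

C1 and C4 have opposite parity, so for the trans isomer the two substituents are e,e in one chair and a,a in the other.
Chair I (cyano axial, methyl axial): E = 1.96 kcal/mol.
Chair II (cyano equatorial, methyl equatorial): E = 0.00 kcal/mol.
Chair I is the less stable (higher-energy) conformer, and in that chair the methyl group is axial.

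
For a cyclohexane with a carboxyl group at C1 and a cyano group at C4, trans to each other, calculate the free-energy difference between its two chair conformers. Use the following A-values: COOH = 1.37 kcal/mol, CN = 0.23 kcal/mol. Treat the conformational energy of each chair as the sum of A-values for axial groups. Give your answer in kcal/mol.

C1 and C4 have opposite parity, so for the trans isomer the two substituents are e,e in one chair and a,a in the other.
Chair I (carboxyl axial, cyano axial): E = 1.60 kcal/mol.
Chair II (carboxyl equatorial, cyano equatorial): E = 0.00 kcal/mol.
ΔE = 1.60 − 0.00 = 1.60 kcal/mol; chair II is more stable.

1.60 kcal/mol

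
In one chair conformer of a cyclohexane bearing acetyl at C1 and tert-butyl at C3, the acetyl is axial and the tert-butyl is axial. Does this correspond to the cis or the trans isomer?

cis

C1 and C3 have the same parity, so their axial bonds point in the same direction.
With same-parity carbons, two substituents on the same face are both axial or both equatorial; opposite faces give one of each.
Here the groups are axial/axial → same face → cis.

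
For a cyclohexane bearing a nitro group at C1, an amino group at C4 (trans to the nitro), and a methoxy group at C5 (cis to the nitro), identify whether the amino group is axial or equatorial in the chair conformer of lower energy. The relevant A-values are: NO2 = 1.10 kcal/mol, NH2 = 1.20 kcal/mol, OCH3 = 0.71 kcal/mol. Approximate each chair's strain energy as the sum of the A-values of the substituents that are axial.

equatorial

Chair I (nitro axial, amino axial, methoxy axial): E = 3.01 kcal/mol.
Chair II (nitro equatorial, amino equatorial, methoxy equatorial): E = 0.00 kcal/mol.
Chair II is the more stable (lower-energy) conformer, and in that chair the amino group is equatorial.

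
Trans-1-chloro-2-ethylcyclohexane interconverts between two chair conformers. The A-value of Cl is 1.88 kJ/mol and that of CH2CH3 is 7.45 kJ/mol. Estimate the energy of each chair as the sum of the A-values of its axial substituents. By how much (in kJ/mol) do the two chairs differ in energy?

9.33 kJ/mol

C1 and C2 have opposite parity, so for the trans isomer the two substituents are e,e in one chair and a,a in the other.
Chair I (chloro axial, ethyl axial): E = 9.33 kJ/mol.
Chair II (chloro equatorial, ethyl equatorial): E = 0.00 kJ/mol.
ΔE = 9.33 − 0.00 = 9.33 kJ/mol; chair II is more stable.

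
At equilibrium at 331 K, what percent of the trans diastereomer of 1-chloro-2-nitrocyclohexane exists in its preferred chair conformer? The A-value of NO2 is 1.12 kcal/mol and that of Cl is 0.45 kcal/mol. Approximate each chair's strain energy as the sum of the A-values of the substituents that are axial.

C1 and C2 have opposite parity, so for the trans isomer the two substituents are e,e in one chair and a,a in the other.
Chair I (nitro axial, chloro axial): E = 1.57 kcal/mol; chair II (nitro equatorial, chloro equatorial): E = 0.00 kcal/mol.
ΔG = 1.57 kcal/mol between the two chairs.
K = exp(ΔG/RT) with R = 1.987×10⁻³ kcal mol⁻¹ K⁻¹ and T = 331 K gives K ≈ 10.9.
Fraction in the lower-energy chair = K/(K+1) = 91.6%.

91.6%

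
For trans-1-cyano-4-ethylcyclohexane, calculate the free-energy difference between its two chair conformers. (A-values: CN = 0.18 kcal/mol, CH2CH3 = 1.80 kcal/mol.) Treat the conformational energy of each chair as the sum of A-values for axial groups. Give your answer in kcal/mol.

C1 and C4 have opposite parity, so for the trans isomer the two substituents are e,e in one chair and a,a in the other.
Chair I (cyano axial, ethyl axial): E = 1.98 kcal/mol.
Chair II (cyano equatorial, ethyl equatorial): E = 0.00 kcal/mol.
ΔE = 1.98 − 0.00 = 1.98 kcal/mol; chair II is more stable.

1.98 kcal/mol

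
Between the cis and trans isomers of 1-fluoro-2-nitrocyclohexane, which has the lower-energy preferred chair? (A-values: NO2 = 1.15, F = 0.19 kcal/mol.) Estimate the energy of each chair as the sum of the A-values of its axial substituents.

trans

At 1,2 positions (parity opposite): cis → (a,e or e,a); trans → (e,e or a,a).
Best chair for cis: E = 0.19 kcal/mol; best chair for trans: E = 0.00 kcal/mol.
The trans isomer is lower by 0.19 kcal/mol.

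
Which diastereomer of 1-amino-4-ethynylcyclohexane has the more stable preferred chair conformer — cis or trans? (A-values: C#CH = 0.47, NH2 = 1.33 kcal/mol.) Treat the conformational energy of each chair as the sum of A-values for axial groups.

trans

At 1,4 positions (parity opposite): cis → (a,e or e,a); trans → (e,e or a,a).
Best chair for cis: E = 0.47 kcal/mol; best chair for trans: E = 0.00 kcal/mol.
The trans isomer is lower by 0.47 kcal/mol.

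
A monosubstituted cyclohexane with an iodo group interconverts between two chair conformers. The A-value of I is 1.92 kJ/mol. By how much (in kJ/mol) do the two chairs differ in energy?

A monosubstituted cyclohexane has one chair with the iodo group axial (E = A = 1.92 kJ/mol) and one with it equatorial (E = 0).
ΔE = 1.92 − 0 = 1.92 kJ/mol.

1.92 kJ/mol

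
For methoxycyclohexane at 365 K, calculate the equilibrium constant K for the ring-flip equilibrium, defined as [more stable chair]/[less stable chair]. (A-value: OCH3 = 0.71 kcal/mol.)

One chair has the methoxy group axial (E = 0.71 kcal/mol) and the other has it equatorial (E = 0).
ΔG = 0.71 kcal/mol between the two chairs.
K = exp(ΔG/RT) with R = 1.987×10⁻³ kcal mol⁻¹ K⁻¹ and T = 365 K gives K ≈ 2.66.

K ≈ 2.66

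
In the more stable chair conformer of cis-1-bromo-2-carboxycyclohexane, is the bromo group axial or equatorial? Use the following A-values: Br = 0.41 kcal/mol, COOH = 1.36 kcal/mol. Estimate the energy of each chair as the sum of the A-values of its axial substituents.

C1 and C2 have opposite parity, so for the cis isomer the two substituents are one axial and one equatorial in each chair.
Chair I (bromo axial, carboxyl equatorial): E = 0.41 kcal/mol.
Chair II (bromo equatorial, carboxyl axial): E = 1.36 kcal/mol.
Chair I is the more stable (lower-energy) conformer, and in that chair the bromo group is axial.

axial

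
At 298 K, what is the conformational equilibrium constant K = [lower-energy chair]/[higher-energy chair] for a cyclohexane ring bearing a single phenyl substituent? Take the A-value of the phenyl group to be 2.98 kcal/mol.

K ≈ 153

One chair has the phenyl group axial (E = 2.98 kcal/mol) and the other has it equatorial (E = 0).
ΔG = 2.98 kcal/mol between the two chairs.
K = exp(ΔG/RT) with R = 1.987×10⁻³ kcal mol⁻¹ K⁻¹ and T = 298 K gives K ≈ 153.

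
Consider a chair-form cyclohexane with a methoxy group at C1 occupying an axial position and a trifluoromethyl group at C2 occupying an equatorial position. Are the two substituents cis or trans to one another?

cis

C1 and C2 have opposite parity, so their axial bonds point in opposite directions.
With opposite-parity carbons, two substituents on the same face are one axial and one equatorial; opposite faces give both axial or both equatorial.
Here the groups are axial/equatorial → same face → cis.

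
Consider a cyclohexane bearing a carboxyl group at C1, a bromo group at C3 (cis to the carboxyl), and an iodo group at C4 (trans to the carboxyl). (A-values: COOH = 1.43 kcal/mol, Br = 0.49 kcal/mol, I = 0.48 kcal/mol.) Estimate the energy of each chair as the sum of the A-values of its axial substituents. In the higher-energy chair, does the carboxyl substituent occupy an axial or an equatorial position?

axial

Chair I (carboxyl axial, bromo axial, iodo axial): E = 2.40 kcal/mol.
Chair II (carboxyl equatorial, bromo equatorial, iodo equatorial): E = 0.00 kcal/mol.
Chair I is the less stable (higher-energy) conformer, and in that chair the carboxyl group is axial.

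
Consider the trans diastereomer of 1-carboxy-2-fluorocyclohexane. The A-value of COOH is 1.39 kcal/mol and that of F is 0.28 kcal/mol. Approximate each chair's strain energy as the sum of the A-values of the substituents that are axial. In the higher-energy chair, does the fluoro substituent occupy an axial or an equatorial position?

C1 and C2 have opposite parity, so for the trans isomer the two substituents are e,e in one chair and a,a in the other.
Chair I (carboxyl axial, fluoro axial): E = 1.67 kcal/mol.
Chair II (carboxyl equatorial, fluoro equatorial): E = 0.00 kcal/mol.
Chair I is the less stable (higher-energy) conformer, and in that chair the fluoro group is axial.

axial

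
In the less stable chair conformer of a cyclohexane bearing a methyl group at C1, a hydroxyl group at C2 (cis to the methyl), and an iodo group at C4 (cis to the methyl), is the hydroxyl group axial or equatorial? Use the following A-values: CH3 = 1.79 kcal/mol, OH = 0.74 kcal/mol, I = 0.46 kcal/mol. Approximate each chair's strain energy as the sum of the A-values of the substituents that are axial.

Chair I (methyl axial, hydroxyl equatorial, iodo equatorial): E = 1.79 kcal/mol.
Chair II (methyl equatorial, hydroxyl axial, iodo axial): E = 1.20 kcal/mol.
Chair I is the less stable (higher-energy) conformer, and in that chair the hydroxyl group is equatorial.

equatorial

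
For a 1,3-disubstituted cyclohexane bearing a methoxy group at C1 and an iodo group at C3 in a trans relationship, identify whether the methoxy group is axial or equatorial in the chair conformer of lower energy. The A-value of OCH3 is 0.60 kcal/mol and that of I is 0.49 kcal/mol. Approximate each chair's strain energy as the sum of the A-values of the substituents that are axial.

C1 and C3 have the same parity, so for the trans isomer the two substituents are one axial and one equatorial in each chair.
Chair I (methoxy axial, iodo equatorial): E = 0.60 kcal/mol.
Chair II (methoxy equatorial, iodo axial): E = 0.49 kcal/mol.
Chair II is the more stable (lower-energy) conformer, and in that chair the methoxy group is equatorial.

equatorial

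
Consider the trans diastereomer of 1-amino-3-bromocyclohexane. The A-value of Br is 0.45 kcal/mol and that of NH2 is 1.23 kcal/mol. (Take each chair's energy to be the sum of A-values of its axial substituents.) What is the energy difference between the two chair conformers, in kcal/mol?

0.78 kcal/mol

C1 and C3 have the same parity, so for the trans isomer the two substituents are one axial and one equatorial in each chair.
Chair I (bromo axial, amino equatorial): E = 0.45 kcal/mol.
Chair II (bromo equatorial, amino axial): E = 1.23 kcal/mol.
ΔE = 1.23 − 0.45 = 0.78 kcal/mol; chair I is more stable.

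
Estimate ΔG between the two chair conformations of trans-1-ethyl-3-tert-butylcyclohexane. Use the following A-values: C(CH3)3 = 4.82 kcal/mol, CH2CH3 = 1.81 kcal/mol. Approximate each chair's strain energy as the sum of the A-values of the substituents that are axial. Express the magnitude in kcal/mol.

C1 and C3 have the same parity, so for the trans isomer the two substituents are one axial and one equatorial in each chair.
Chair I (tert-butyl axial, ethyl equatorial): E = 4.82 kcal/mol.
Chair II (tert-butyl equatorial, ethyl axial): E = 1.81 kcal/mol.
ΔE = 4.82 − 1.81 = 3.01 kcal/mol; chair II is more stable.

3.01 kcal/mol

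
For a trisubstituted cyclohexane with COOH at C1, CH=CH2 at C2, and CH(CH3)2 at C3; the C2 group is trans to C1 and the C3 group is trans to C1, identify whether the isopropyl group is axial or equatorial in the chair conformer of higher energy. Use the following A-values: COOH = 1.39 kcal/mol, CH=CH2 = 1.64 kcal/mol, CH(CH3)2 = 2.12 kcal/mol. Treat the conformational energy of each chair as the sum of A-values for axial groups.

Chair I (carboxyl axial, vinyl axial, isopropyl equatorial): E = 3.03 kcal/mol.
Chair II (carboxyl equatorial, vinyl equatorial, isopropyl axial): E = 2.12 kcal/mol.
Chair I is the less stable (higher-energy) conformer, and in that chair the isopropyl group is equatorial.

equatorial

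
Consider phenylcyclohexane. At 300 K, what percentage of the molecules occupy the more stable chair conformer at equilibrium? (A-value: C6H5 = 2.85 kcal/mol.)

One chair has the phenyl group axial (E = 2.85 kcal/mol) and the other has it equatorial (E = 0).
ΔG = 2.85 kcal/mol between the two chairs.
K = exp(ΔG/RT) with R = 1.987×10⁻³ kcal mol⁻¹ K⁻¹ and T = 300 K gives K ≈ 119.
Fraction in the lower-energy chair = K/(K+1) = 99.2%.

99.2%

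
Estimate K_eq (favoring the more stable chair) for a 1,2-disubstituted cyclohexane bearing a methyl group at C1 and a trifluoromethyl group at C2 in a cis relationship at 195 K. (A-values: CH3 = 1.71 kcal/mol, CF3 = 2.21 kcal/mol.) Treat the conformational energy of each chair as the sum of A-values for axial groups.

C1 and C2 have opposite parity, so for the cis isomer the two substituents are one axial and one equatorial in each chair.
Chair I (methyl axial, trifluoromethyl equatorial): E = 1.71 kcal/mol; chair II (methyl equatorial, trifluoromethyl axial): E = 2.21 kcal/mol.
ΔG = 0.50 kcal/mol between the two chairs.
K = exp(ΔG/RT) with R = 1.987×10⁻³ kcal mol⁻¹ K⁻¹ and T = 195 K gives K ≈ 3.63.

K ≈ 3.63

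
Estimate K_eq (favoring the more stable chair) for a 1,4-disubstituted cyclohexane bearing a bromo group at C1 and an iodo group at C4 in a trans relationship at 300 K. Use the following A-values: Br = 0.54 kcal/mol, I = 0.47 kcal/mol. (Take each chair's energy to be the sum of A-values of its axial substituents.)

K ≈ 5.44

C1 and C4 have opposite parity, so for the trans isomer the two substituents are e,e in one chair and a,a in the other.
Chair I (bromo axial, iodo axial): E = 1.01 kcal/mol; chair II (bromo equatorial, iodo equatorial): E = 0.00 kcal/mol.
ΔG = 1.01 kcal/mol between the two chairs.
K = exp(ΔG/RT) with R = 1.987×10⁻³ kcal mol⁻¹ K⁻¹ and T = 300 K gives K ≈ 5.44.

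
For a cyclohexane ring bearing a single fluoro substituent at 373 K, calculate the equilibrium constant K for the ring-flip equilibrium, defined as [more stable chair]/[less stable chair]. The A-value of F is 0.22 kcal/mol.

One chair has the fluoro group axial (E = 0.22 kcal/mol) and the other has it equatorial (E = 0).
ΔG = 0.22 kcal/mol between the two chairs.
K = exp(ΔG/RT) with R = 1.987×10⁻³ kcal mol⁻¹ K⁻¹ and T = 373 K gives K ≈ 1.35.

K ≈ 1.35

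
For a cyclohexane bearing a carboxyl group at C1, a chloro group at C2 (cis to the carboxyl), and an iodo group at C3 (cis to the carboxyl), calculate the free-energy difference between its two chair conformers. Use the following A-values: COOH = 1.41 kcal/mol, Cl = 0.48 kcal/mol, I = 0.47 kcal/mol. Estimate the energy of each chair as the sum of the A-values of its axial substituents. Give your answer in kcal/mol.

1.40 kcal/mol

Chair I (carboxyl axial, chloro equatorial, iodo axial): E = 1.88 kcal/mol.
Chair II (carboxyl equatorial, chloro axial, iodo equatorial): E = 0.48 kcal/mol.
ΔE = 1.88 − 0.48 = 1.40 kcal/mol; chair II is more stable.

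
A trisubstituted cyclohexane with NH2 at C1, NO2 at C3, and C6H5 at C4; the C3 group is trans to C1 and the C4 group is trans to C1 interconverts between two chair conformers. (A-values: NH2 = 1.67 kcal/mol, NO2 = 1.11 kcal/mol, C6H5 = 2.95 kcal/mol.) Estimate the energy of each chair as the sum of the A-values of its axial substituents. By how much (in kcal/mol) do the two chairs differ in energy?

Chair I (amino axial, nitro equatorial, phenyl axial): E = 4.62 kcal/mol.
Chair II (amino equatorial, nitro axial, phenyl equatorial): E = 1.11 kcal/mol.
ΔE = 4.62 − 1.11 = 3.51 kcal/mol; chair II is more stable.

3.51 kcal/mol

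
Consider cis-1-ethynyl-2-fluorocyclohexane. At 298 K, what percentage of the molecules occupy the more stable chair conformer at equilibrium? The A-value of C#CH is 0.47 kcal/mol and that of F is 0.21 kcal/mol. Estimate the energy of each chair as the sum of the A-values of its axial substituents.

60.8%

C1 and C2 have opposite parity, so for the cis isomer the two substituents are one axial and one equatorial in each chair.
Chair I (ethynyl axial, fluoro equatorial): E = 0.47 kcal/mol; chair II (ethynyl equatorial, fluoro axial): E = 0.21 kcal/mol.
ΔG = 0.26 kcal/mol between the two chairs.
K = exp(ΔG/RT) with R = 1.987×10⁻³ kcal mol⁻¹ K⁻¹ and T = 298 K gives K ≈ 1.55.
Fraction in the lower-energy chair = K/(K+1) = 60.8%.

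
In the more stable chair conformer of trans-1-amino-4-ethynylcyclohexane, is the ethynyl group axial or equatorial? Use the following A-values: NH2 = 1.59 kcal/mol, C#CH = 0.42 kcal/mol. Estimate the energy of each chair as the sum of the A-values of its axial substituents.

equatorial

C1 and C4 have opposite parity, so for the trans isomer the two substituents are e,e in one chair and a,a in the other.
Chair I (amino axial, ethynyl axial): E = 2.01 kcal/mol.
Chair II (amino equatorial, ethynyl equatorial): E = 0.00 kcal/mol.
Chair II is the more stable (lower-energy) conformer, and in that chair the ethynyl group is equatorial.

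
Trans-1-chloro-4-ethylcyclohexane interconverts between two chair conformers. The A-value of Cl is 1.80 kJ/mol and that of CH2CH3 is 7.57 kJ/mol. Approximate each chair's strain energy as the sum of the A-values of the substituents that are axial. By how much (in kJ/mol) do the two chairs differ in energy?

C1 and C4 have opposite parity, so for the trans isomer the two substituents are e,e in one chair and a,a in the other.
Chair I (chloro axial, ethyl axial): E = 9.37 kJ/mol.
Chair II (chloro equatorial, ethyl equatorial): E = 0.00 kJ/mol.
ΔE = 9.37 − 0.00 = 9.37 kJ/mol; chair II is more stable.

9.37 kJ/mol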